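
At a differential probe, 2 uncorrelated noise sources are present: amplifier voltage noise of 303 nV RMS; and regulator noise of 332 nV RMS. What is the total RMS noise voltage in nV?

Uncorrelated sources add in power (mean-square): V_tot = √(ΣV_i²)
V_tot = √[(3.03×10⁻⁷)² + (3.32×10⁻⁷)²] = 4.49×10⁻⁷ V = 449 nV

449 nV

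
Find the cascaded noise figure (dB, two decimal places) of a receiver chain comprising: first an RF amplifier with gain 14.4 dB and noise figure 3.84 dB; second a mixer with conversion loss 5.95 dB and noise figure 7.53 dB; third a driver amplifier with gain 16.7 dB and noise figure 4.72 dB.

4.58 dB

Convert to linear (a loss of L dB is a gain of −L dB): F_i = 10^(NF_i/10), G_i = 10^(G_i,dB/10)
  Stage 1: F_1 = 10^(3.84/10) = 2.421, G_1 = 10^(14.4/10) = 27.54
  Stage 2: F_2 = 10^(7.53/10) = 5.662, G_2 = 10^(−5.95/10) = 0.2541
  Stage 3: F_3 = 10^(4.72/10) = 2.965, G_3 = 10^(16.7/10) = 46.77
Friis cascade:
  F = 2.421 + (5.662 − 1)/27.54 + (2.965 − 1)/6.998 = 2.871
NF = 10 log₁₀(2.871) = 4.58 dB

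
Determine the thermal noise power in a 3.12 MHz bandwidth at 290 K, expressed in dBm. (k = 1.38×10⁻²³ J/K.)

−109.0 dBm

P_n = kTB = 1.38×10⁻²³ × 290 × 3.12×10⁶ = 1.25×10⁻¹⁴ W
In dBm: 10 log₁₀(1.25×10⁻¹⁴ / 10⁻³) = −109.0 dBm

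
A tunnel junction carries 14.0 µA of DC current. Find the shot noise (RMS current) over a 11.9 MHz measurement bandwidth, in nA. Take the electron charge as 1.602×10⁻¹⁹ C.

7.31 nA

I_n = √(2qI·B)
2qI·B = 2 × 1.602×10⁻¹⁹ × 1.40×10⁻⁵ × 1.19×10⁷ = 5.34×10⁻¹⁷ A²
I_n = √(5.34×10⁻¹⁷) = 7.31×10⁻⁹ A = 7.31 nA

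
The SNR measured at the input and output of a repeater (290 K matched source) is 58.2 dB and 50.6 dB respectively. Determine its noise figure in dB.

NF (dB) = SNR_in(dB) − SNR_out(dB) when the source is at T₀
NF = 58.2 − 50.6 = 7.6 dB

7.6 dB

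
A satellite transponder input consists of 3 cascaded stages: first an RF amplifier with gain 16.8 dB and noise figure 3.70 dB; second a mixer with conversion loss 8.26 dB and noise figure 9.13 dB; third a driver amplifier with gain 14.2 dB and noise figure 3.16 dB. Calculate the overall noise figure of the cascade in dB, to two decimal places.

Convert to linear (a loss of L dB is a gain of −L dB): F_i = 10^(NF_i/10), G_i = 10^(G_i,dB/10)
  Stage 1: F_1 = 10^(3.70/10) = 2.344, G_1 = 10^(16.8/10) = 47.86
  Stage 2: F_2 = 10^(9.13/10) = 8.185, G_2 = 10^(−8.26/10) = 0.1493
  Stage 3: F_3 = 10^(3.16/10) = 2.070, G_3 = 10^(14.2/10) = 26.30
Friis cascade:
  F = 2.344 + (8.185 − 1)/47.86 + (2.070 − 1)/7.145 = 2.644
NF = 10 log₁₀(2.644) = 4.22 dB

4.22 dB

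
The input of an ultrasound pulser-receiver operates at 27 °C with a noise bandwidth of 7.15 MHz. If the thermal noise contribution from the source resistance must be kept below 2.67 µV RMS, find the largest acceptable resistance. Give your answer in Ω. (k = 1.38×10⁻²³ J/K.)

60.2 Ω

T = 27 °C + 273.15 = 300.15 K
Johnson–Nyquist: V_n = √(4kTRB) ⇒ R = V_n² / (4kTB)
4kTB = 4 × 1.38×10⁻²³ × 300.15 × 7.15×10⁶ = 1.18×10⁻¹³
R = (2.67×10⁻⁶)² / 1.18×10⁻¹³ = 6.02×10¹ Ω = 60.2 Ω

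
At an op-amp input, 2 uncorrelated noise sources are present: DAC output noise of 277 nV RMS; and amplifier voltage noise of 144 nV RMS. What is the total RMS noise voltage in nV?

312 nV

Uncorrelated sources add in power (mean-square): V_tot = √(ΣV_i²)
V_tot = √[(2.77×10⁻⁷)² + (1.44×10⁻⁷)²] = 3.12×10⁻⁷ V = 312 nV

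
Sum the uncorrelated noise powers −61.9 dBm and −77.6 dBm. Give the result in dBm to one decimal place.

Convert to linear, add, convert back:
P₁ = 6.46×10⁻¹⁰ W, P₂ = 1.74×10⁻¹¹ W
P_tot = 6.63×10⁻¹⁰ W → 10 log₁₀(P_tot / 10⁻³) = −61.8 dBm

−61.8 dBm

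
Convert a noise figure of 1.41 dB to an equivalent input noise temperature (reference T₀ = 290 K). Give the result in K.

F = 10^(1.41/10) = 1.38357
T_e = (F − 1)·T₀ = (1.38357 − 1) × 290 = 111 K

111 K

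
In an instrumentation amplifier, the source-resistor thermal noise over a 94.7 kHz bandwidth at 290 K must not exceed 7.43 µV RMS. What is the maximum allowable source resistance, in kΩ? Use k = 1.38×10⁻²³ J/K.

36.4 kΩ

Johnson–Nyquist: V_n = √(4kTRB) ⇒ R = V_n² / (4kTB)
4kTB = 4 × 1.38×10⁻²³ × 290 × 9.47×10⁴ = 1.52×10⁻¹⁵
R = (7.43×10⁻⁶)² / 1.52×10⁻¹⁵ = 3.64×10⁴ Ω = 36.4 kΩ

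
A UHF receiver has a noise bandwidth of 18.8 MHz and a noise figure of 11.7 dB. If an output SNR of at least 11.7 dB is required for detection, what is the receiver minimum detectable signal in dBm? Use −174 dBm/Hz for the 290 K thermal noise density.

Sensitivity = −174 + 10 log₁₀(B) + NF + SNR_min
= −174 + 72.74 + 11.7 + 11.7
= −77.86 dBm → −77.9 dBm

−77.9 dBm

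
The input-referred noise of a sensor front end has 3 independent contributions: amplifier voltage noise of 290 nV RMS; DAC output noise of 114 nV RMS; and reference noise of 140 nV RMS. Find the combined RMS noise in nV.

342 nV

Uncorrelated sources add in power (mean-square): V_tot = √(ΣV_i²)
V_tot = √[(2.90×10⁻⁷)² + (1.14×10⁻⁷)² + (1.40×10⁻⁷)²] = 3.42×10⁻⁷ V = 342 nV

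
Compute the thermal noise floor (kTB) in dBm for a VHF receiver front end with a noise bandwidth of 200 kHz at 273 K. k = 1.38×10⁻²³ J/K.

P_n = kTB = 1.38×10⁻²³ × 273 × 2.00×10⁵ = 7.53×10⁻¹⁶ W
In dBm: 10 log₁₀(7.53×10⁻¹⁶ / 10⁻³) = −121.2 dBm

−121.2 dBm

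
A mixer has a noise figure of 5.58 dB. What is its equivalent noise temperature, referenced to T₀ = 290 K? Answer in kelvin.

F = 10^(5.58/10) = 3.6141
T_e = (F − 1)·T₀ = (3.6141 − 1) × 290 = 758 K

758 K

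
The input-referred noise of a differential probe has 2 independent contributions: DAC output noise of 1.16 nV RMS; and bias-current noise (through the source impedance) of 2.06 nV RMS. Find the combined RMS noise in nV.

2.36 nV

Uncorrelated sources add in power (mean-square): V_tot = √(ΣV_i²)
V_tot = √[(1.16×10⁻⁹)² + (2.06×10⁻⁹)²] = 2.36×10⁻⁹ V = 2.36 nV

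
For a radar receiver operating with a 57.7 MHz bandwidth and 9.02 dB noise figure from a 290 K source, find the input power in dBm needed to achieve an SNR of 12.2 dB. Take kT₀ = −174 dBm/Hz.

Sensitivity = −174 + 10 log₁₀(B) + NF + SNR_min
= −174 + 77.61 + 9.02 + 12.2
= −75.17 dBm → −75.2 dBm

−75.2 dBm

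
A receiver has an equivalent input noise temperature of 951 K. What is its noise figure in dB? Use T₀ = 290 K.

6.31 dB

F = 1 + T_e/T₀ = 1 + 951/290 = 4.27931
NF = 10 log₁₀(4.27931) = 6.31 dB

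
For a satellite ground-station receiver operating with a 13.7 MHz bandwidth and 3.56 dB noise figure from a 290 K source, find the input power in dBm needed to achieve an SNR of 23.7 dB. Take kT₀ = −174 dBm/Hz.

−75.4 dBm

Sensitivity = −174 + 10 log₁₀(B) + NF + SNR_min
= −174 + 71.37 + 3.56 + 23.7
= −75.37 dBm → −75.4 dBm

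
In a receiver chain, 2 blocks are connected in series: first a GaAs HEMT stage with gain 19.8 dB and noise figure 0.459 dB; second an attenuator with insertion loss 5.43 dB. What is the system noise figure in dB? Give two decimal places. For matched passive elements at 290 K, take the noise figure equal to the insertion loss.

Convert to linear (a loss of L dB is a gain of −L dB): F_i = 10^(NF_i/10), G_i = 10^(G_i,dB/10)
  Stage 1: F_1 = 10^(0.459/10) = 1.111, G_1 = 10^(19.8/10) = 95.50
  Stage 2: F_2 = 10^(5.43/10) = 3.491, G_2 = 10^(−5.43/10) = 0.2864
Friis cascade:
  F = 1.111 + (3.491 − 1)/95.50 = 1.138
NF = 10 log₁₀(1.138) = 0.56 dB

0.56 dB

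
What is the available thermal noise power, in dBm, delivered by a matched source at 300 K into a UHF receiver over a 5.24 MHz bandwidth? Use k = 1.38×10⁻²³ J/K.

P_n = kTB = 1.38×10⁻²³ × 300 × 5.24×10⁶ = 2.17×10⁻¹⁴ W
In dBm: 10 log₁₀(2.17×10⁻¹⁴ / 10⁻³) = −106.6 dBm

−106.6 dBm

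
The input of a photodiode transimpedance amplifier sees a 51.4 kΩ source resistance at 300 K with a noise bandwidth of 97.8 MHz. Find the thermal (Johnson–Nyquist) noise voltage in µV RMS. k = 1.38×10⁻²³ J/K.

289 µV

V_n = √(4kTRB)
4kTRB = 4 × 1.38×10⁻²³ × 300 × 5.14×10⁴ × 9.78×10⁷ = 8.32×10⁻⁸ V²
V_n = √(8.32×10⁻⁸) = 2.89×10⁻⁴ V = 289 µV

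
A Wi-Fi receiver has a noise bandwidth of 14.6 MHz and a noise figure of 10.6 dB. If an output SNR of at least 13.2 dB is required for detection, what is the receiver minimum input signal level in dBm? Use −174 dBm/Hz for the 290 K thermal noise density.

Sensitivity = −174 + 10 log₁₀(B) + NF + SNR_min
= −174 + 71.64 + 10.6 + 13.2
= −78.56 dBm → −78.6 dBm

−78.6 dBm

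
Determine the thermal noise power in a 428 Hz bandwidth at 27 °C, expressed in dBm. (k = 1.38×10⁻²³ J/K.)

T = 27 °C + 273.15 = 300.15 K
P_n = kTB = 1.38×10⁻²³ × 300.15 × 4.28×10² = 1.77×10⁻¹⁸ W
In dBm: 10 log₁₀(1.77×10⁻¹⁸ / 10⁻³) = −147.5 dBm

−147.5 dBm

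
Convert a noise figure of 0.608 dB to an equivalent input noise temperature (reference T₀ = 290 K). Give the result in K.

43.6 K

F = 10^(0.608/10) = 1.15027
T_e = (F − 1)·T₀ = (1.15027 − 1) × 290 = 43.6 K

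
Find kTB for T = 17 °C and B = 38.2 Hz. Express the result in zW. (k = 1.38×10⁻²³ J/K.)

153 zW

T = 17 °C + 273.15 = 290.15 K
P_n = kTB = 1.38×10⁻²³ × 290.15 × 3.82×10¹ = 1.53×10⁻¹⁹ W = 153 zW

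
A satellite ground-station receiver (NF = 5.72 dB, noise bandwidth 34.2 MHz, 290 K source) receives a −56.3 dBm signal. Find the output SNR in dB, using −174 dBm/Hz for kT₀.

Noise floor: N = −174 + 10 log₁₀(B) + NF
10 log₁₀(3.42×10⁷) = 75.34 dB
N = −174 + 75.34 + 5.72 = −92.94 dBm
SNR = P_sig − N = −56.3 − (−92.94) = 36.64 dB → 36.6 dB

36.6 dB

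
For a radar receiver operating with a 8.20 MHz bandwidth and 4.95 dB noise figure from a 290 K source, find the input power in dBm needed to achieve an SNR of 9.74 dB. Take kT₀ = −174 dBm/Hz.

Sensitivity = −174 + 10 log₁₀(B) + NF + SNR_min
= −174 + 69.14 + 4.95 + 9.74
= −90.17 dBm → −90.2 dBm

−90.2 dBm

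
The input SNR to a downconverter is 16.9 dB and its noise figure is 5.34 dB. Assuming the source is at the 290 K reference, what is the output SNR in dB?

By definition F = SNR_in/SNR_out, so in dB: SNR_out = SNR_in − NF
SNR_out = 16.9 − 5.34 = 11.56 dB

11.56 dB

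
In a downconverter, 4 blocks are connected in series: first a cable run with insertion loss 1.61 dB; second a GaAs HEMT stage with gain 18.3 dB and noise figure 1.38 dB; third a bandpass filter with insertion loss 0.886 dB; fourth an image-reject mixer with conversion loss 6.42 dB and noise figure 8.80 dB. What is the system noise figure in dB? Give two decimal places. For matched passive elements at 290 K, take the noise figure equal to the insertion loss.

3.36 dB

Convert to linear (a loss of L dB is a gain of −L dB): F_i = 10^(NF_i/10), G_i = 10^(G_i,dB/10)
  Stage 1: F_1 = 10^(1.61/10) = 1.449, G_1 = 10^(−1.61/10) = 0.6902
  Stage 2: F_2 = 10^(1.38/10) = 1.374, G_2 = 10^(18.3/10) = 67.61
  Stage 3: F_3 = 10^(0.886/10) = 1.226, G_3 = 10^(−0.886/10) = 0.8155
  Stage 4: F_4 = 10^(8.80/10) = 7.586, G_4 = 10^(−6.42/10) = 0.2280
Friis cascade:
  F = 1.449 + (1.374 − 1)/0.6902 + (1.226 − 1)/46.67 + (7.586 − 1)/38.05 = 2.169
NF = 10 log₁₀(2.169) = 3.36 dB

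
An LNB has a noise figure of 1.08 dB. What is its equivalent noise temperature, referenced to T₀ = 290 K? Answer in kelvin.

F = 10^(1.08/10) = 1.28233
T_e = (F − 1)·T₀ = (1.28233 − 1) × 290 = 81.9 K

81.9 K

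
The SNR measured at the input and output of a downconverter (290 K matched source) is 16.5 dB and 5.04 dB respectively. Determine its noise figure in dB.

NF (dB) = SNR_in(dB) − SNR_out(dB) when the source is at T₀
NF = 16.5 − 5.04 = 11.46 dB

11.46 dB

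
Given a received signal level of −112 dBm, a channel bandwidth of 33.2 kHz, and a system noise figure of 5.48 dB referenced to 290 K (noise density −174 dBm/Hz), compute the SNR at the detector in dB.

11.3 dB

Noise floor: N = −174 + 10 log₁₀(B) + NF
10 log₁₀(3.32×10⁴) = 45.21 dB
N = −174 + 45.21 + 5.48 = −123.31 dBm
SNR = P_sig − N = −112 − (−123.31) = 11.31 dB → 11.3 dB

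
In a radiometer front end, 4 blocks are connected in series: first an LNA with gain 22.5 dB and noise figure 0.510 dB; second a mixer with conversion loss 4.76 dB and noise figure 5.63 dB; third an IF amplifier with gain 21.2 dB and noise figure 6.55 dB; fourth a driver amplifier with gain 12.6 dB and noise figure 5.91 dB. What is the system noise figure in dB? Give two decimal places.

0.79 dB

Convert to linear (a loss of L dB is a gain of −L dB): F_i = 10^(NF_i/10), G_i = 10^(G_i,dB/10)
  Stage 1: F_1 = 10^(0.510/10) = 1.125, G_1 = 10^(22.5/10) = 177.8
  Stage 2: F_2 = 10^(5.63/10) = 3.656, G_2 = 10^(−4.76/10) = 0.3342
  Stage 3: F_3 = 10^(6.55/10) = 4.519, G_3 = 10^(21.2/10) = 131.8
  Stage 4: F_4 = 10^(5.91/10) = 3.899, G_4 = 10^(12.6/10) = 18.20
Friis cascade:
  F = 1.125 + (3.656 − 1)/177.8 + (4.519 − 1)/59.43 + (3.899 − 1)/7834 = 1.199
NF = 10 log₁₀(1.199) = 0.79 dB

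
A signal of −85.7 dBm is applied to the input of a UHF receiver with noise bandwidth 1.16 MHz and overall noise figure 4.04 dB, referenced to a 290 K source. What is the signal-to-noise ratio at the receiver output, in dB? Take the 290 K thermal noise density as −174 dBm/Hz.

23.6 dB

Noise floor: N = −174 + 10 log₁₀(B) + NF
10 log₁₀(1.16×10⁶) = 60.64 dB
N = −174 + 60.64 + 4.04 = −109.32 dBm
SNR = P_sig − N = −85.7 − (−109.32) = 23.62 dB → 23.6 dB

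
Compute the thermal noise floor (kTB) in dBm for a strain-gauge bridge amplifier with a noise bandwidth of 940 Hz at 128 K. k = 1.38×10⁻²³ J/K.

−147.8 dBm

P_n = kTB = 1.38×10⁻²³ × 128 × 9.40×10² = 1.66×10⁻¹⁸ W
In dBm: 10 log₁₀(1.66×10⁻¹⁸ / 10⁻³) = −147.8 dBm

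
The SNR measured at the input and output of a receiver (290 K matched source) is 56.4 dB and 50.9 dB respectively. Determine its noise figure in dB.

NF (dB) = SNR_in(dB) − SNR_out(dB) when the source is at T₀
NF = 56.4 − 50.9 = 5.5 dB

5.5 dB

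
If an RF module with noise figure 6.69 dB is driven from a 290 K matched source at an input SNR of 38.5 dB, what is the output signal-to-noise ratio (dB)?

31.81 dB

By definition F = SNR_in/SNR_out, so in dB: SNR_out = SNR_in − NF
SNR_out = 38.5 − 6.69 = 31.81 dB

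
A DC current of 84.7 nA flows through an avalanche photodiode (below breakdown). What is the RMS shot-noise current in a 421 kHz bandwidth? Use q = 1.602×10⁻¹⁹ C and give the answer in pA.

I_n = √(2qI·B)
2qI·B = 2 × 1.602×10⁻¹⁹ × 8.47×10⁻⁸ × 4.21×10⁵ = 1.14×10⁻²⁰ A²
I_n = √(1.14×10⁻²⁰) = 1.07×10⁻¹⁰ A = 107 pA

107 pA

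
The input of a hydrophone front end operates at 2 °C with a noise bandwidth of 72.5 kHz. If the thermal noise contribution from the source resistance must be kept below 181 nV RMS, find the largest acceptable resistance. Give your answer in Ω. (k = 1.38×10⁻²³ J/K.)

T = 2 °C + 273.15 = 275.15 K
Johnson–Nyquist: V_n = √(4kTRB) ⇒ R = V_n² / (4kTB)
4kTB = 4 × 1.38×10⁻²³ × 275.15 × 7.25×10⁴ = 1.10×10⁻¹⁵
R = (1.81×10⁻⁷)² / 1.10×10⁻¹⁵ = 2.98×10¹ Ω = 29.8 Ω

29.8 Ω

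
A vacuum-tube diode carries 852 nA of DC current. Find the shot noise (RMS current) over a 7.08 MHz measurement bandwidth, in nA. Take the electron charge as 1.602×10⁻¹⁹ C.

I_n = √(2qI·B)
2qI·B = 2 × 1.602×10⁻¹⁹ × 8.52×10⁻⁷ × 7.08×10⁶ = 1.93×10⁻¹⁸ A²
I_n = √(1.93×10⁻¹⁸) = 1.39×10⁻⁹ A = 1.39 nA

1.39 nA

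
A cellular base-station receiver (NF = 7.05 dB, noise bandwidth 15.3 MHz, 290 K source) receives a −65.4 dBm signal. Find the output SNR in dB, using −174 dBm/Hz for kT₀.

29.7 dB

Noise floor: N = −174 + 10 log₁₀(B) + NF
10 log₁₀(1.53×10⁷) = 71.85 dB
N = −174 + 71.85 + 7.05 = −95.10 dBm
SNR = P_sig − N = −65.4 − (−95.10) = 29.70 dB → 29.7 dB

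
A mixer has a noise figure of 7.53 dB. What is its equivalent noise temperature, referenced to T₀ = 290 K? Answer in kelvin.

1352 K

F = 10^(7.53/10) = 5.66239
T_e = (F − 1)·T₀ = (5.66239 − 1) × 290 = 1352 K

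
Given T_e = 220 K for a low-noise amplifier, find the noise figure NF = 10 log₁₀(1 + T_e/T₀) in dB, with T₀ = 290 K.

F = 1 + T_e/T₀ = 1 + 220/290 = 1.75862
NF = 10 log₁₀(1.75862) = 2.45 dB

2.45 dB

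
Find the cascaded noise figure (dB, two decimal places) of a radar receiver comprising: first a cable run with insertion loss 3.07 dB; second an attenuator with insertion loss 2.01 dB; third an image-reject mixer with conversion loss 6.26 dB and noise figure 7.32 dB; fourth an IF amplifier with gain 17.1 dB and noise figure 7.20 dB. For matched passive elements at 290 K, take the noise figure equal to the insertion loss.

Convert to linear (a loss of L dB is a gain of −L dB): F_i = 10^(NF_i/10), G_i = 10^(G_i,dB/10)
  Stage 1: F_1 = 10^(3.07/10) = 2.028, G_1 = 10^(−3.07/10) = 0.4932
  Stage 2: F_2 = 10^(2.01/10) = 1.589, G_2 = 10^(−2.01/10) = 0.6295
  Stage 3: F_3 = 10^(7.32/10) = 5.395, G_3 = 10^(−6.26/10) = 0.2366
  Stage 4: F_4 = 10^(7.20/10) = 5.248, G_4 = 10^(17.1/10) = 51.29
Friis cascade:
  F = 2.028 + (1.589 − 1)/0.4932 + (5.395 − 1)/0.3105 + (5.248 − 1)/0.07345 = 75.21
NF = 10 log₁₀(75.21) = 18.76 dB

18.76 dB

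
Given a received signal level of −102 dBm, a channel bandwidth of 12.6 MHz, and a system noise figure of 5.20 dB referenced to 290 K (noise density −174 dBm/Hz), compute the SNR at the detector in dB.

Noise floor: N = −174 + 10 log₁₀(B) + NF
10 log₁₀(1.26×10⁷) = 71 dB
N = −174 + 71 + 5.20 = −97.80 dBm
SNR = P_sig − N = −102 − (−97.80) = −4.20 dB → −4.2 dB

−4.2 dB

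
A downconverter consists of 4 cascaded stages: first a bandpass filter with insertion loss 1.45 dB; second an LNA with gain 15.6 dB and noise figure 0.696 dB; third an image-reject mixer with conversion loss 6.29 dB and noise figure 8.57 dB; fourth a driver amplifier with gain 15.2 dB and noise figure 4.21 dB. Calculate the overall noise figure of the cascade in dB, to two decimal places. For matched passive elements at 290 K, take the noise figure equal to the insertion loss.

Convert to linear (a loss of L dB is a gain of −L dB): F_i = 10^(NF_i/10), G_i = 10^(G_i,dB/10)
  Stage 1: F_1 = 10^(1.45/10) = 1.396, G_1 = 10^(−1.45/10) = 0.7161
  Stage 2: F_2 = 10^(0.696/10) = 1.174, G_2 = 10^(15.6/10) = 36.31
  Stage 3: F_3 = 10^(8.57/10) = 7.194, G_3 = 10^(−6.29/10) = 0.2350
  Stage 4: F_4 = 10^(4.21/10) = 2.636, G_4 = 10^(15.2/10) = 33.11
Friis cascade:
  F = 1.396 + (1.174 − 1)/0.7161 + (7.194 − 1)/26.00 + (2.636 − 1)/6.109 = 2.145
NF = 10 log₁₀(2.145) = 3.31 dB

3.31 dB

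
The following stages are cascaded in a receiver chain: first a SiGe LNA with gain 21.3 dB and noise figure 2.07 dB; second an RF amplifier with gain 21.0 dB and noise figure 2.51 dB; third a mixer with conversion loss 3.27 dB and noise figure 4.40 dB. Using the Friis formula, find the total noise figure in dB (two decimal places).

2.09 dB

Convert to linear (a loss of L dB is a gain of −L dB): F_i = 10^(NF_i/10), G_i = 10^(G_i,dB/10)
  Stage 1: F_1 = 10^(2.07/10) = 1.611, G_1 = 10^(21.3/10) = 134.9
  Stage 2: F_2 = 10^(2.51/10) = 1.782, G_2 = 10^(21.0/10) = 125.9
  Stage 3: F_3 = 10^(4.40/10) = 2.754, G_3 = 10^(−3.27/10) = 0.4710
Friis cascade:
  F = 1.611 + (1.782 − 1)/134.9 + (2.754 − 1)/1.698×10⁴ = 1.617
NF = 10 log₁₀(1.617) = 2.09 dB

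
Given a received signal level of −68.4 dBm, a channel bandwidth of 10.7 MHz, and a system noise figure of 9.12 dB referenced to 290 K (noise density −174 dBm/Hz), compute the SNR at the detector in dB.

26.2 dB

Noise floor: N = −174 + 10 log₁₀(B) + NF
10 log₁₀(1.07×10⁷) = 70.29 dB
N = −174 + 70.29 + 9.12 = −94.59 dBm
SNR = P_sig − N = −68.4 − (−94.59) = 26.19 dB → 26.2 dB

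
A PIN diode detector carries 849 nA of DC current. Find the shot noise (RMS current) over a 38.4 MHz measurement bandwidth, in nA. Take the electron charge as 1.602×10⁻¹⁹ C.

3.23 nA

I_n = √(2qI·B)
2qI·B = 2 × 1.602×10⁻¹⁹ × 8.49×10⁻⁷ × 3.84×10⁷ = 1.04×10⁻¹⁷ A²
I_n = √(1.04×10⁻¹⁷) = 3.23×10⁻⁹ A = 3.23 nA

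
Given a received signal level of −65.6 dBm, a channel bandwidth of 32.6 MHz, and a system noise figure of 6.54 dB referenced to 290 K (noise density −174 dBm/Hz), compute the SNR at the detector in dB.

Noise floor: N = −174 + 10 log₁₀(B) + NF
10 log₁₀(3.26×10⁷) = 75.13 dB
N = −174 + 75.13 + 6.54 = −92.33 dBm
SNR = P_sig − N = −65.6 − (−92.33) = 26.73 dB → 26.7 dB

26.7 dB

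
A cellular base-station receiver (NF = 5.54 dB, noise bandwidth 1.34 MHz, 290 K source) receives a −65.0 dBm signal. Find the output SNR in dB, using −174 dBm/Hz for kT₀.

Noise floor: N = −174 + 10 log₁₀(B) + NF
10 log₁₀(1.34×10⁶) = 61.27 dB
N = −174 + 61.27 + 5.54 = −107.19 dBm
SNR = P_sig − N = −65.0 − (−107.19) = 42.19 dB → 42.2 dB

42.2 dB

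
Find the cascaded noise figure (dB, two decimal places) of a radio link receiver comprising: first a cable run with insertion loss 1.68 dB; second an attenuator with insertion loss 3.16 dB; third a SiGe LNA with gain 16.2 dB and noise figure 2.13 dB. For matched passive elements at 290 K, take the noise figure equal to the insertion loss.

6.97 dB

Convert to linear (a loss of L dB is a gain of −L dB): F_i = 10^(NF_i/10), G_i = 10^(G_i,dB/10)
  Stage 1: F_1 = 10^(1.68/10) = 1.472, G_1 = 10^(−1.68/10) = 0.6792
  Stage 2: F_2 = 10^(3.16/10) = 2.070, G_2 = 10^(−3.16/10) = 0.4831
  Stage 3: F_3 = 10^(2.13/10) = 1.633, G_3 = 10^(16.2/10) = 41.69
Friis cascade:
  F = 1.472 + (2.070 − 1)/0.6792 + (1.633 − 1)/0.3281 = 4.977
NF = 10 log₁₀(4.977) = 6.97 dB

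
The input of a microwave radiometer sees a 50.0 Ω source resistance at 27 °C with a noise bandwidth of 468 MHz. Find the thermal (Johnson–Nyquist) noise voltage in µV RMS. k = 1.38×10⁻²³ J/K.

19.7 µV

T = 27 °C + 273.15 = 300.15 K
V_n = √(4kTRB)
4kTRB = 4 × 1.38×10⁻²³ × 300.15 × 5.00×10¹ × 4.68×10⁸ = 3.88×10⁻¹⁰ V²
V_n = √(3.88×10⁻¹⁰) = 1.97×10⁻⁵ V = 19.7 µV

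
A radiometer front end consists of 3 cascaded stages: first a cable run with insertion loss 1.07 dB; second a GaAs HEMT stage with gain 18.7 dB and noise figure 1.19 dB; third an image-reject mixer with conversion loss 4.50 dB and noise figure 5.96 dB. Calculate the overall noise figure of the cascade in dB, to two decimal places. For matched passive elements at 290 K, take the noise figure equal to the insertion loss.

2.39 dB

Convert to linear (a loss of L dB is a gain of −L dB): F_i = 10^(NF_i/10), G_i = 10^(G_i,dB/10)
  Stage 1: F_1 = 10^(1.07/10) = 1.279, G_1 = 10^(−1.07/10) = 0.7816
  Stage 2: F_2 = 10^(1.19/10) = 1.315, G_2 = 10^(18.7/10) = 74.13
  Stage 3: F_3 = 10^(5.96/10) = 3.945, G_3 = 10^(−4.50/10) = 0.3548
Friis cascade:
  F = 1.279 + (1.315 − 1)/0.7816 + (3.945 − 1)/57.94 = 1.733
NF = 10 log₁₀(1.733) = 2.39 dB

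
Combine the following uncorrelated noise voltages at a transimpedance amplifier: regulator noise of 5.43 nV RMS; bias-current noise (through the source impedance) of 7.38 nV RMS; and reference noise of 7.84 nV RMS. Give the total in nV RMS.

Uncorrelated sources add in power (mean-square): V_tot = √(ΣV_i²)
V_tot = √[(5.43×10⁻⁹)² + (7.38×10⁻⁹)² + (7.84×10⁻⁹)²] = 1.21×10⁻⁸ V = 12.1 nV

12.1 nV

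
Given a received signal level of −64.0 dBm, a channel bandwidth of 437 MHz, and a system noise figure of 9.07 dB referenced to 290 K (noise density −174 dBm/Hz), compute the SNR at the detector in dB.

Noise floor: N = −174 + 10 log₁₀(B) + NF
10 log₁₀(4.37×10⁸) = 86.4 dB
N = −174 + 86.4 + 9.07 = −78.53 dBm
SNR = P_sig − N = −64.0 − (−78.53) = 14.53 dB → 14.5 dB

14.5 dB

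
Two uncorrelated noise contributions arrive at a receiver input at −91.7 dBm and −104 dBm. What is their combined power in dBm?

−91.5 dBm

Convert to linear, add, convert back:
P₁ = 6.76×10⁻¹³ W, P₂ = 3.98×10⁻¹⁴ W
P_tot = 7.16×10⁻¹³ W → 10 log₁₀(P_tot / 10⁻³) = −91.5 dBm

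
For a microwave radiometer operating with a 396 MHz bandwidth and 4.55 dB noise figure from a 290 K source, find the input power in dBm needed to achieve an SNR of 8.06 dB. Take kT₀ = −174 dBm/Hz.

Sensitivity = −174 + 10 log₁₀(B) + NF + SNR_min
= −174 + 85.98 + 4.55 + 8.06
= −75.41 dBm → −75.4 dBm

−75.4 dBm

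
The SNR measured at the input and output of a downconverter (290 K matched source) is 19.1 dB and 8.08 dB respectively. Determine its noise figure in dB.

11.02 dB

NF (dB) = SNR_in(dB) − SNR_out(dB) when the source is at T₀
NF = 19.1 − 8.08 = 11.02 dB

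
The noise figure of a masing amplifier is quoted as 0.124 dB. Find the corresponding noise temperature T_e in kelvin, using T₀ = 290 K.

F = 10^(0.124/10) = 1.02896
T_e = (F − 1)·T₀ = (1.02896 − 1) × 290 = 8.40 K

8.40 K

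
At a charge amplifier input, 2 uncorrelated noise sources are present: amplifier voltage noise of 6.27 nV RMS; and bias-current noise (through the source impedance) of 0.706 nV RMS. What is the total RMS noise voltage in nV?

Uncorrelated sources add in power (mean-square): V_tot = √(ΣV_i²)
V_tot = √[(6.27×10⁻⁹)² + (7.06×10⁻¹⁰)²] = 6.31×10⁻⁹ V = 6.31 nV

6.31 nV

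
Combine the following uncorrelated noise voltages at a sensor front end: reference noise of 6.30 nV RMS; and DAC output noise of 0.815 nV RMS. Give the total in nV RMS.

Uncorrelated sources add in power (mean-square): V_tot = √(ΣV_i²)
V_tot = √[(6.30×10⁻⁹)² + (8.15×10⁻¹⁰)²] = 6.35×10⁻⁹ V = 6.35 nV

6.35 nV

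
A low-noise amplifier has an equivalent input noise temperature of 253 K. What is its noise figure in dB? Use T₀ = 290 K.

F = 1 + T_e/T₀ = 1 + 253/290 = 1.87241
NF = 10 log₁₀(1.87241) = 2.72 dB

2.72 dB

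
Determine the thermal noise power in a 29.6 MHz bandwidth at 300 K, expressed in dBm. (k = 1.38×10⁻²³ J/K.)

P_n = kTB = 1.38×10⁻²³ × 300 × 2.96×10⁷ = 1.23×10⁻¹³ W
In dBm: 10 log₁₀(1.23×10⁻¹³ / 10⁻³) = −99.1 dBm

−99.1 dBm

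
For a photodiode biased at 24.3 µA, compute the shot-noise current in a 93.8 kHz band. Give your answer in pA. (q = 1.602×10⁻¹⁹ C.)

I_n = √(2qI·B)
2qI·B = 2 × 1.602×10⁻¹⁹ × 2.43×10⁻⁵ × 9.38×10⁴ = 7.30×10⁻¹⁹ A²
I_n = √(7.30×10⁻¹⁹) = 8.55×10⁻¹⁰ A = 855 pA

855 pA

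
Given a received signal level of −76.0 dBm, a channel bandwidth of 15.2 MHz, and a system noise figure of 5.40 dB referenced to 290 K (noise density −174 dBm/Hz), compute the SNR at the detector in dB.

20.8 dB

Noise floor: N = −174 + 10 log₁₀(B) + NF
10 log₁₀(1.52×10⁷) = 71.82 dB
N = −174 + 71.82 + 5.40 = −96.78 dBm
SNR = P_sig − N = −76.0 − (−96.78) = 20.78 dB → 20.8 dB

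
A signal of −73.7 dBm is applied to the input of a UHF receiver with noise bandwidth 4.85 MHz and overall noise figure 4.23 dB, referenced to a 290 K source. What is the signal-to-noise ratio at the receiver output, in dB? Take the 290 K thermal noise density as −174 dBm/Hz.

29.2 dB

Noise floor: N = −174 + 10 log₁₀(B) + NF
10 log₁₀(4.85×10⁶) = 66.86 dB
N = −174 + 66.86 + 4.23 = −102.91 dBm
SNR = P_sig − N = −73.7 − (−102.91) = 29.21 dB → 29.2 dB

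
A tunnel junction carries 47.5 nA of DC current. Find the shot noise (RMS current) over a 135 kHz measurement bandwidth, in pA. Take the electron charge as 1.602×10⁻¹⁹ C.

I_n = √(2qI·B)
2qI·B = 2 × 1.602×10⁻¹⁹ × 4.75×10⁻⁸ × 1.35×10⁵ = 2.05×10⁻²¹ A²
I_n = √(2.05×10⁻²¹) = 4.53×10⁻¹¹ A = 45.3 pA

45.3 pA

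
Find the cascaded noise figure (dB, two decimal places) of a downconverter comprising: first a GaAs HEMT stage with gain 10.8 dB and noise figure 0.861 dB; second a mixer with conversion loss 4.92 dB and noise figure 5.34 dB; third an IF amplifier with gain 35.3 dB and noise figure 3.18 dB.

2.30 dB

Convert to linear (a loss of L dB is a gain of −L dB): F_i = 10^(NF_i/10), G_i = 10^(G_i,dB/10)
  Stage 1: F_1 = 10^(0.861/10) = 1.219, G_1 = 10^(10.8/10) = 12.02
  Stage 2: F_2 = 10^(5.34/10) = 3.420, G_2 = 10^(−4.92/10) = 0.3221
  Stage 3: F_3 = 10^(3.18/10) = 2.080, G_3 = 10^(35.3/10) = 3388
Friis cascade:
  F = 1.219 + (3.420 − 1)/12.02 + (2.080 − 1)/3.873 = 1.699
NF = 10 log₁₀(1.699) = 2.30 dB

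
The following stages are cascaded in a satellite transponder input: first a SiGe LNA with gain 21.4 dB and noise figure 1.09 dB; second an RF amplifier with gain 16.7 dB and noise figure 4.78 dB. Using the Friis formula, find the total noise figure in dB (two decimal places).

1.14 dB

Convert to linear (a loss of L dB is a gain of −L dB): F_i = 10^(NF_i/10), G_i = 10^(G_i,dB/10)
  Stage 1: F_1 = 10^(1.09/10) = 1.285, G_1 = 10^(21.4/10) = 138.0
  Stage 2: F_2 = 10^(4.78/10) = 3.006, G_2 = 10^(16.7/10) = 46.77
Friis cascade:
  F = 1.285 + (3.006 − 1)/138.0 = 1.300
NF = 10 log₁₀(1.300) = 1.14 dB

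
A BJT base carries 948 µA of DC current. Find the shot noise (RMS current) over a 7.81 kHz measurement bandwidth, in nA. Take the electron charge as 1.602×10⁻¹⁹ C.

I_n = √(2qI·B)
2qI·B = 2 × 1.602×10⁻¹⁹ × 9.48×10⁻⁴ × 7.81×10³ = 2.37×10⁻¹⁸ A²
I_n = √(2.37×10⁻¹⁸) = 1.54×10⁻⁹ A = 1.54 nA

1.54 nA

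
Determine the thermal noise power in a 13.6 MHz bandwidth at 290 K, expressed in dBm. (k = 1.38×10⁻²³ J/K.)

P_n = kTB = 1.38×10⁻²³ × 290 × 1.36×10⁷ = 5.44×10⁻¹⁴ W
In dBm: 10 log₁₀(5.44×10⁻¹⁴ / 10⁻³) = −102.6 dBm

−102.6 dBm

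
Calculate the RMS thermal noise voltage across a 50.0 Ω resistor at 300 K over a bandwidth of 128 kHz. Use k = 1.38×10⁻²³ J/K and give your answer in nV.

V_n = √(4kTRB)
4kTRB = 4 × 1.38×10⁻²³ × 300 × 5.00×10¹ × 1.28×10⁵ = 1.06×10⁻¹³ V²
V_n = √(1.06×10⁻¹³) = 3.26×10⁻⁷ V = 326 nV

326 nV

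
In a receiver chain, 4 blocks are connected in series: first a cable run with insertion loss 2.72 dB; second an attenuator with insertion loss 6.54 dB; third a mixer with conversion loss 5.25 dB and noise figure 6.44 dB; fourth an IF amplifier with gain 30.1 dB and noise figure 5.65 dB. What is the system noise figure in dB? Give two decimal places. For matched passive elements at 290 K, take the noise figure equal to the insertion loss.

Convert to linear (a loss of L dB is a gain of −L dB): F_i = 10^(NF_i/10), G_i = 10^(G_i,dB/10)
  Stage 1: F_1 = 10^(2.72/10) = 1.871, G_1 = 10^(−2.72/10) = 0.5346
  Stage 2: F_2 = 10^(6.54/10) = 4.508, G_2 = 10^(−6.54/10) = 0.2218
  Stage 3: F_3 = 10^(6.44/10) = 4.406, G_3 = 10^(−5.25/10) = 0.2985
  Stage 4: F_4 = 10^(5.65/10) = 3.673, G_4 = 10^(30.1/10) = 1023
Friis cascade:
  F = 1.871 + (4.508 − 1)/0.5346 + (4.406 − 1)/0.1186 + (3.673 − 1)/0.03540 = 112.7
NF = 10 log₁₀(112.7) = 20.52 dB

20.52 dB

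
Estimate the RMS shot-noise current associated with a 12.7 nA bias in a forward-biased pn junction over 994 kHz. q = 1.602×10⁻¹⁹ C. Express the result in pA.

I_n = √(2qI·B)
2qI·B = 2 × 1.602×10⁻¹⁹ × 1.27×10⁻⁸ × 9.94×10⁵ = 4.04×10⁻²¹ A²
I_n = √(4.04×10⁻²¹) = 6.36×10⁻¹¹ A = 63.6 pA

63.6 pA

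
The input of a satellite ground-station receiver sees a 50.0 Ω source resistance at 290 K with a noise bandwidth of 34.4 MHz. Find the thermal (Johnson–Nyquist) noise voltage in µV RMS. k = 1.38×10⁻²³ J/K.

V_n = √(4kTRB)
4kTRB = 4 × 1.38×10⁻²³ × 290 × 5.00×10¹ × 3.44×10⁷ = 2.75×10⁻¹¹ V²
V_n = √(2.75×10⁻¹¹) = 5.25×10⁻⁶ V = 5.25 µV

5.25 µV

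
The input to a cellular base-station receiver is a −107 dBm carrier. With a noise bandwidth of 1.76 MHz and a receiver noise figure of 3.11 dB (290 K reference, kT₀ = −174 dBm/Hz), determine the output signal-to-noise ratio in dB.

Noise floor: N = −174 + 10 log₁₀(B) + NF
10 log₁₀(1.76×10⁶) = 62.46 dB
N = −174 + 62.46 + 3.11 = −108.43 dBm
SNR = P_sig − N = −107 − (−108.43) = 1.43 dB → 1.4 dB

1.4 dB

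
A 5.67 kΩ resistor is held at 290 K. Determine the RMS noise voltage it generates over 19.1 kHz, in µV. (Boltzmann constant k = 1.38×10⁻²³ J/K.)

1.32 µV

V_n = √(4kTRB)
4kTRB = 4 × 1.38×10⁻²³ × 290 × 5.67×10³ × 1.91×10⁴ = 1.73×10⁻¹² V²
V_n = √(1.73×10⁻¹²) = 1.32×10⁻⁶ V = 1.32 µV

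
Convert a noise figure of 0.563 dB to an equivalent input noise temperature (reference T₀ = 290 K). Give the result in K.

F = 10^(0.563/10) = 1.13841
T_e = (F − 1)·T₀ = (1.13841 − 1) × 290 = 40.1 K

40.1 K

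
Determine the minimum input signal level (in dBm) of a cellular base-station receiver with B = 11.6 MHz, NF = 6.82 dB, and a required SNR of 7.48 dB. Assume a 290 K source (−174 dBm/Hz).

−89.1 dBm

Sensitivity = −174 + 10 log₁₀(B) + NF + SNR_min
= −174 + 70.64 + 6.82 + 7.48
= −89.06 dBm → −89.1 dBm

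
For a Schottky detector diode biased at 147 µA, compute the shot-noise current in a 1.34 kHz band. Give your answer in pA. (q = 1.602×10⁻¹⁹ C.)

251 pA

I_n = √(2qI·B)
2qI·B = 2 × 1.602×10⁻¹⁹ × 1.47×10⁻⁴ × 1.34×10³ = 6.31×10⁻²⁰ A²
I_n = √(6.31×10⁻²⁰) = 2.51×10⁻¹⁰ A = 251 pA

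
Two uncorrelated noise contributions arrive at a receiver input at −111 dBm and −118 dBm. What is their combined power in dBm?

−110.2 dBm

Convert to linear, add, convert back:
P₁ = 7.94×10⁻¹⁵ W, P₂ = 1.58×10⁻¹⁵ W
P_tot = 9.53×10⁻¹⁵ W → 10 log₁₀(P_tot / 10⁻³) = −110.2 dBm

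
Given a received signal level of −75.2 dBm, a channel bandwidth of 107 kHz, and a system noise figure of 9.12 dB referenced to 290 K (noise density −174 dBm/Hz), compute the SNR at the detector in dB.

39.4 dB

Noise floor: N = −174 + 10 log₁₀(B) + NF
10 log₁₀(1.07×10⁵) = 50.29 dB
N = −174 + 50.29 + 9.12 = −114.59 dBm
SNR = P_sig − N = −75.2 − (−114.59) = 39.39 dB → 39.4 dB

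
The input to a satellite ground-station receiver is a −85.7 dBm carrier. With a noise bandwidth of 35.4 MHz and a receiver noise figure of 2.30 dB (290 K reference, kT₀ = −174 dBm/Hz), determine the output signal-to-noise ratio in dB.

10.5 dB

Noise floor: N = −174 + 10 log₁₀(B) + NF
10 log₁₀(3.54×10⁷) = 75.49 dB
N = −174 + 75.49 + 2.30 = −96.21 dBm
SNR = P_sig − N = −85.7 − (−96.21) = 10.51 dB → 10.5 dB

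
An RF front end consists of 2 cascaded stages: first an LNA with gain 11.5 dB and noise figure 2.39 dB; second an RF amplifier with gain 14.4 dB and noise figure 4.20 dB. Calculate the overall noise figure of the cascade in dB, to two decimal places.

Convert to linear (a loss of L dB is a gain of −L dB): F_i = 10^(NF_i/10), G_i = 10^(G_i,dB/10)
  Stage 1: F_1 = 10^(2.39/10) = 1.734, G_1 = 10^(11.5/10) = 14.13
  Stage 2: F_2 = 10^(4.20/10) = 2.630, G_2 = 10^(14.4/10) = 27.54
Friis cascade:
  F = 1.734 + (2.630 − 1)/14.13 = 1.849
NF = 10 log₁₀(1.849) = 2.67 dB

2.67 dB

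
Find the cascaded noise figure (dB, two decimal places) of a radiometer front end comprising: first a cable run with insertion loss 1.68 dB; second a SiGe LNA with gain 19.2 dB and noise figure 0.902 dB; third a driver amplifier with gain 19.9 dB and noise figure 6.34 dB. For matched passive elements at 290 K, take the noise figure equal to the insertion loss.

2.72 dB

Convert to linear (a loss of L dB is a gain of −L dB): F_i = 10^(NF_i/10), G_i = 10^(G_i,dB/10)
  Stage 1: F_1 = 10^(1.68/10) = 1.472, G_1 = 10^(−1.68/10) = 0.6792
  Stage 2: F_2 = 10^(0.902/10) = 1.231, G_2 = 10^(19.2/10) = 83.18
  Stage 3: F_3 = 10^(6.34/10) = 4.305, G_3 = 10^(19.9/10) = 97.72
Friis cascade:
  F = 1.472 + (1.231 − 1)/0.6792 + (4.305 − 1)/56.49 = 1.871
NF = 10 log₁₀(1.871) = 2.72 dB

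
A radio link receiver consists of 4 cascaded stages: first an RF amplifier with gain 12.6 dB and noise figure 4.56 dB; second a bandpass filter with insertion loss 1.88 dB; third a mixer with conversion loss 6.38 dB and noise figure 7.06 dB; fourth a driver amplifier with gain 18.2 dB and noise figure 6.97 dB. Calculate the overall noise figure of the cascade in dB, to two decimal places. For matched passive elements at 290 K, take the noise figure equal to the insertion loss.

Convert to linear (a loss of L dB is a gain of −L dB): F_i = 10^(NF_i/10), G_i = 10^(G_i,dB/10)
  Stage 1: F_1 = 10^(4.56/10) = 2.858, G_1 = 10^(12.6/10) = 18.20
  Stage 2: F_2 = 10^(1.88/10) = 1.542, G_2 = 10^(−1.88/10) = 0.6486
  Stage 3: F_3 = 10^(7.06/10) = 5.082, G_3 = 10^(−6.38/10) = 0.2301
  Stage 4: F_4 = 10^(6.97/10) = 4.977, G_4 = 10^(18.2/10) = 66.07
Friis cascade:
  F = 2.858 + (1.542 − 1)/18.20 + (5.082 − 1)/11.80 + (4.977 − 1)/2.716 = 4.697
NF = 10 log₁₀(4.697) = 6.72 dB

6.72 dB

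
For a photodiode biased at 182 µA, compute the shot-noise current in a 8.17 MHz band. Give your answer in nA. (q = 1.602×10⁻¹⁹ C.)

21.8 nA

I_n = √(2qI·B)
2qI·B = 2 × 1.602×10⁻¹⁹ × 1.82×10⁻⁴ × 8.17×10⁶ = 4.76×10⁻¹⁶ A²
I_n = √(4.76×10⁻¹⁶) = 2.18×10⁻⁸ A = 21.8 nA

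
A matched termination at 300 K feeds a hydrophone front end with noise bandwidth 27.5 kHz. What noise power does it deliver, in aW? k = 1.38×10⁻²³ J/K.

114 aW

P_n = kTB = 1.38×10⁻²³ × 300 × 2.75×10⁴ = 1.14×10⁻¹⁶ W = 114 aW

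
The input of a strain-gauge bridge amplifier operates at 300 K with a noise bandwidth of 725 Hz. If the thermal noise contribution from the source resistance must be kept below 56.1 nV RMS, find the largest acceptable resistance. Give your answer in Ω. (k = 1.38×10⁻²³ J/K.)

262 Ω

Johnson–Nyquist: V_n = √(4kTRB) ⇒ R = V_n² / (4kTB)
4kTB = 4 × 1.38×10⁻²³ × 300 × 7.25×10² = 1.20×10⁻¹⁷
R = (5.61×10⁻⁸)² / 1.20×10⁻¹⁷ = 2.62×10² Ω = 262 Ω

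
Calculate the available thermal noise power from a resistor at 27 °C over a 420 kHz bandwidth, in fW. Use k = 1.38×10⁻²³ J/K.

T = 27 °C + 273.15 = 300.15 K
P_n = kTB = 1.38×10⁻²³ × 300.15 × 4.20×10⁵ = 1.74×10⁻¹⁵ W = 1.74 fW

1.74 fW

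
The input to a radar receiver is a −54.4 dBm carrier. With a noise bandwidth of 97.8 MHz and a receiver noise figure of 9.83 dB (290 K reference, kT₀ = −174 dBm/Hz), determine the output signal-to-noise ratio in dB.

29.9 dB

Noise floor: N = −174 + 10 log₁₀(B) + NF
10 log₁₀(9.78×10⁷) = 79.9 dB
N = −174 + 79.9 + 9.83 = −84.27 dBm
SNR = P_sig − N = −54.4 − (−84.27) = 29.87 dB → 29.9 dB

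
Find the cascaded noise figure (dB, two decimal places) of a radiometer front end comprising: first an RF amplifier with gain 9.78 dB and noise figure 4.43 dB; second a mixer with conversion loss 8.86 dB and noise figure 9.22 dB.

5.50 dB

Convert to linear (a loss of L dB is a gain of −L dB): F_i = 10^(NF_i/10), G_i = 10^(G_i,dB/10)
  Stage 1: F_1 = 10^(4.43/10) = 2.773, G_1 = 10^(9.78/10) = 9.506
  Stage 2: F_2 = 10^(9.22/10) = 8.356, G_2 = 10^(−8.86/10) = 0.1300
Friis cascade:
  F = 2.773 + (8.356 − 1)/9.506 = 3.547
NF = 10 log₁₀(3.547) = 5.50 dB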